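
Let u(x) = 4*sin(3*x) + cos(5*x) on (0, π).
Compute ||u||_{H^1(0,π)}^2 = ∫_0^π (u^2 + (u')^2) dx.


||u||_{H^1(0,π)}^2 = 93*π

u'(x) = -5*sin(5*x) + 12*cos(3*x).
Expand u² and (u')² and integrate term by term on (0, π), using: for integers n ≥ 1, ∫_0^π sin²(nx) dx = ∫_0^π cos²(nx) dx = π/2; for n ≠ n', ∫_0^π sin(nx)sin(n'x) dx = ∫_0^π cos(nx)cos(n'x) dx = 0; and by product-to-sum, ∫_0^π sin(nx)cos(n'x) dx = ½∫_0^π [sin((n+n')x) + sin((n−n')x)] dx, which is 0 when n+n' is even and 2n/(n²−n'²) when n+n' is odd (it need not vanish on (0, π)).
  u² squared terms: (4)²·∫sin(3x)² dx = 16·π/2 = 8*π;  (1)²·∫cos(5x)² dx = 1·π/2 = π/2.
  u² cross terms: 2·(4)·(1)·∫sin(3x)·cos(5x) dx = 8·(0) = 0.
  So ∫_0^π u² dx = 8*π + π/2 + 0 = 17*π/2.
  (u')² squared terms: (-5)²·∫sin(5x)² dx = 25·π/2 = 25*π/2;  (12)²·∫cos(3x)² dx = 144·π/2 = 72*π.
  (u')² cross terms: 2·(-5)·(12)·∫sin(5x)·cos(3x) dx = -120·(0) = 0.
  So ∫_0^π (u')² dx = 25*π/2 + 72*π + 0 = 169*π/2.
||u||_{H^1}^2 = (17*π/2) + (169*π/2) = 93*π.


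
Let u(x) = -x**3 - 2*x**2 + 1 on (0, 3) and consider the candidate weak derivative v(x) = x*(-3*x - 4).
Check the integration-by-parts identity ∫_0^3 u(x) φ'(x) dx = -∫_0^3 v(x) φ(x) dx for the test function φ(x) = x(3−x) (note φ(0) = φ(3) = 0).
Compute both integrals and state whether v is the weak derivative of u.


LHS = 1269/20, RHS = 1269/20. Yes, v = u' weakly.

u(x) = -x**3 - 2*x**2 + 1, classical derivative u'(x) = -3*x**2 - 4*x.
φ(x) = x(3−x), so φ'(x) = 3 - 2*x.
Note φ(0) = φ(3) = 0, so the boundary term u·φ vanishes.
LHS = ∫_0^3 u(x) φ'(x) dx = ∫_0^3 (2*x^4 + x^3 - 6*x^2 - 2*x + 3) dx. Term by term:
  ∫_0^3 2*x^4 dx = 486/5;  ∫_0^3 x^3 dx = 81/4;  ∫_0^3 -6*x^2 dx = -54;
  ∫_0^3 -2*x dx = -9;  ∫_0^3 3 dx = 9.
Sum: 486/5 + 81/4 − 54 − 9 + 9 = 1269/20.
So LHS = 1269/20.
∫_0^3 v(x) φ(x) dx = ∫_0^3 (3*x^4 - 5*x^3 - 12*x^2) dx. Term by term:
  ∫_0^3 3*x^4 dx = 729/5;  ∫_0^3 -5*x^3 dx = -405/4;  ∫_0^3 -12*x^2 dx = -108.
Sum: 729/5 − 405/4 − 108 = -1269/20.
So RHS = -∫_0^3 v(x) φ(x) dx = 1269/20.
LHS = RHS, so the identity holds for this test φ.
Moreover u is smooth here and v(x) = u'(x) = -3*x**2 - 4*x pointwise, so the identity holds for every test function. Hence v is the weak derivative of u.


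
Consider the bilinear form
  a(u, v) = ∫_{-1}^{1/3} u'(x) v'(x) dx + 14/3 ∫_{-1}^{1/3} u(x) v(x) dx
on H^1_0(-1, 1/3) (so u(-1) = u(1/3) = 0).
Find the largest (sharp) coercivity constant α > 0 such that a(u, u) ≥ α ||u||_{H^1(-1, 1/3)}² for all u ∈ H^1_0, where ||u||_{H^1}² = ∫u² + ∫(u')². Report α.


α = 1

Coercivity of a(·,·) on H^1_0(-1, 1/3) means a(u, u) ≥ α ||u||_{H^1}² for every u ∈ H^1_0.
The interval has length L = 4/3, and Poincaré/coercivity depend only on L. Here a(u, u) = ∫(u')² + (14/3)·∫u².
Here c = 14/3 ≥ 1, so a(u,u) = ∫(u')² + c∫u² ≥ ∫(u')² + ∫u² = ||u||_{H^1}², i.e. α = 1 works. No larger α is possible: a(u,u) ≥ α||u||_{H^1}² means (1−α)∫(u')² ≥ (α−c)∫u², and for the modes u_n = sin(nπ(x−x₀)/L) (x₀ the left endpoint) one has ∫u_n²/∫(u_n')² = (L/(nπ))² → 0, so a(u_n,u_n)/||u_n||_{H^1}² → 1. Hence the optimal constant is α = 1.
Therefore α = 1.


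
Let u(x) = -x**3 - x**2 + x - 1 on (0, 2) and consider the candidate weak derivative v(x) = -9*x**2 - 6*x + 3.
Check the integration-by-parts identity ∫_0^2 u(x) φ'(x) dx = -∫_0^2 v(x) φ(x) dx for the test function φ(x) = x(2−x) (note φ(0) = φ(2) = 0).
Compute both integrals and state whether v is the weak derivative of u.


LHS = 92/15, RHS = 92/5. No, v is not the weak derivative of u.

u(x) = -x**3 - x**2 + x - 1, classical derivative u'(x) = -3*x**2 - 2*x + 1.
φ(x) = x(2−x), so φ'(x) = 2 - 2*x.
Note φ(0) = φ(2) = 0, so the boundary term u·φ vanishes.
LHS = ∫_0^2 u(x) φ'(x) dx = ∫_0^2 (2*x^4 - 4*x^2 + 4*x - 2) dx. Term by term:
  ∫_0^2 2*x^4 dx = 64/5;  ∫_0^2 -4*x^2 dx = -32/3;  ∫_0^2 4*x dx = 8;
  ∫_0^2 -2 dx = -4.
Sum: 64/5 − 32/3 + 8 − 4 = 92/15.
So LHS = 92/15.
∫_0^2 v(x) φ(x) dx = ∫_0^2 (9*x^4 - 12*x^3 - 15*x^2 + 6*x) dx. Term by term:
  ∫_0^2 9*x^4 dx = 288/5;  ∫_0^2 -12*x^3 dx = -48;  ∫_0^2 -15*x^2 dx = -40;
  ∫_0^2 6*x dx = 12.
Sum: 288/5 − 48 − 40 + 12 = -92/5.
So RHS = -∫_0^2 v(x) φ(x) dx = 92/5.
LHS − RHS = -184/15 ≠ 0, so the identity fails.
(For a valid weak derivative the identity must hold for EVERY test function, in particular this one. The failure shows v is NOT the weak derivative of u.)
Correct weak derivative would be u'(x) = -3*x**2 - 2*x + 1.


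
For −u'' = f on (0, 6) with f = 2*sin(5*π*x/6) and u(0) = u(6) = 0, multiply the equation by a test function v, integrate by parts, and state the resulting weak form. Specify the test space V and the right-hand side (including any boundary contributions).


V = H^1_0(0, 6) (so v(0) = v(6) = 0); weak form: ∫_0^6 u'v' dx = ∫_0^6 (2*sin(5*π*x/6)) v dx for all v ∈ V.

Multiply both sides by a test function v and integrate from 0 to 6:
  ∫_0^6 −u''(x) v(x) dx = ∫_0^6 f(x) v(x) dx.
Integrate the LHS by parts once:
  ∫_0^6 −u'' v dx = −[u'(x) v(x)]_0^6 + ∫_0^6 u'(x) v'(x) dx.
Thus ∫_0^6 u'(x) v'(x) dx = ∫_0^6 f(x) v(x) dx + [u'(x) v(x)]_0^6.
Choose V so that boundary terms are either known or forced to vanish.
u is Dirichlet: u(0) = u(6) = 0. Let V = H^1_0(0, 6); then v(0) = v(6) = 0, and [u' v]_0^6 = 0.
Weak formulation: find u (satisfying any essential BC) such that ∫_0^6 u'(x) v'(x) dx = ∫_0^6 f v dx for all v ∈ V.
Substituting f(x) = 2*sin(5*π*x/6), the right-hand side is ∫_0^6 (2*sin(5*π*x/6)) v dx.


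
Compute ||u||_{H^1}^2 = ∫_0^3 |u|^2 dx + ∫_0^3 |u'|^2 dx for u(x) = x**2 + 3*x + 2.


||u||_{H^1}^2 = 4701/10

The H^1 norm (squared) on an interval (0, L) is
  ||u||_{H^1}^2 = ∫_0^L u(x)^2 dx + ∫_0^L u'(x)^2 dx.
Compute u'(x) = 2*x + 3.
Then u(x)^2 = x**4 + 6*x**3 + 13*x**2 + 12*x + 4 and u'(x)^2 = 4*x**2 + 12*x + 9.
Integrate each monomial from 0 to 3 using ∫_0^3 c·x^n dx = c·3^(n+1)/(n+1):
  ∫_0^3 u(x)^2 dx = ∫_0^3 (x^4 + 6*x^3 + 13*x^2 + 12*x + 4) dx. Term by term:
    ∫_0^3 x^4 dx = 243/5;  ∫_0^3 6*x^3 dx = 243/2;  ∫_0^3 13*x^2 dx = 117;
    ∫_0^3 12*x dx = 54;  ∫_0^3 4 dx = 12.
  Sum: 243/5 + 243/2 + 117 + 54 + 12 = 3531/10.
  ∫_0^3 u'(x)^2 dx = ∫_0^3 (4*x^2 + 12*x + 9) dx. Term by term:
    ∫_0^3 4*x^2 dx = 36;  ∫_0^3 12*x dx = 54;  ∫_0^3 9 dx = 27.
  Sum: 36 + 54 + 27 = 117.
Adding: ||u||_{H^1}^2 = 3531/10 + 117 = 4701/10.


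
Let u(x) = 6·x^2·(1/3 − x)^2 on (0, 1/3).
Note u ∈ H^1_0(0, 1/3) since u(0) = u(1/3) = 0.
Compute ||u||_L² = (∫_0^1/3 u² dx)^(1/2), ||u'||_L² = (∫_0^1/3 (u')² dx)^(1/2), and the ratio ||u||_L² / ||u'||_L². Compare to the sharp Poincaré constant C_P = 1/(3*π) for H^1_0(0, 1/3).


||u||_L² / ||u'||_L² = sqrt(3)/18 < C_P = 1/(3*π).

u(x) = 6·x^2·(1/3 − x)^2, so u'(x) = 4*x*(3*x - 1)*(6*x - 1)/3.
u(x) = 6·x^2·(1/3 − x)^2 vanishes at x = 0 and x = 1/3, so u ∈ H^1_0(0, 1/3). Differentiate via the product rule and integrate the resulting polynomials term by term.
  ∫_0^1/3 u² dx = ∫_0^1/3 (36*x^8 - 48*x^7 + 24*x^6 - 16*x^5/3 + 4*x^4/9) dx. Term by term:
    ∫_0^1/3 36*x^8 dx = 4/19683;  ∫_0^1/3 -48*x^7 dx = -2/2187;  ∫_0^1/3 24*x^6 dx = 8/5103;
    ∫_0^1/3 -16*x^5/3 dx = -8/6561;  ∫_0^1/3 4*x^4/9 dx = 4/10935.
  Sum: 4/19683 − 2/2187 + 8/5103 − 8/6561 + 4/10935 = 2/688905.
  ∫_0^1/3 (u')² dx = ∫_0^1/3 (576*x^6 - 576*x^5 + 208*x^4 - 32*x^3 + 16*x^2/9) dx. Term by term:
    ∫_0^1/3 576*x^6 dx = 64/1701;  ∫_0^1/3 -576*x^5 dx = -32/243;  ∫_0^1/3 208*x^4 dx = 208/1215;
    ∫_0^1/3 -32*x^3 dx = -8/81;  ∫_0^1/3 16*x^2/9 dx = 16/729.
  Sum: 64/1701 − 32/243 + 208/1215 − 8/81 + 16/729 = 8/25515.
∫_0^1/3 u² dx = 2/688905, so ||u||_L² = sqrt(210)/8505.
∫_0^1/3 (u')² dx = 8/25515, so ||u'||_L² = 2*sqrt(70)/945.
Ratio ||u||_L² / ||u'||_L² = sqrt(3)/18.
Sharp Poincaré constant on H^1_0(0, 1/3) is C_P = L/π = 1/(3*π), achieved by sin(3*π·x).
A polynomial bump cannot attain the sharp Poincaré constant (only the first sine eigenfunction does), so the ratio is strictly less than C_P, consistent with ||u||_L² ≤ C_P ||u'||_L².


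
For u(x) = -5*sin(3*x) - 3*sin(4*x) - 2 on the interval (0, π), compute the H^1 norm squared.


||u||_{H^1(0,π)}^2 = 40/3 + 411*π/2

u'(x) = -15*cos(3*x) - 12*cos(4*x).
Expand u² and (u')² and integrate term by term on (0, π), using: for integers n ≥ 1, ∫_0^π sin²(nx) dx = ∫_0^π cos²(nx) dx = π/2; for n ≠ n', ∫_0^π sin(nx)sin(n'x) dx = ∫_0^π cos(nx)cos(n'x) dx = 0; and by product-to-sum, ∫_0^π sin(nx)cos(n'x) dx = ½∫_0^π [sin((n+n')x) + sin((n−n')x)] dx, which is 0 when n+n' is even and 2n/(n²−n'²) when n+n' is odd (it need not vanish on (0, π)). For the constant mode: ∫_0^π 1 dx = π, ∫_0^π cos(nx) dx = 0, ∫_0^π sin(nx) dx = (1−(−1)^n)/n.
  u² squared terms: (-2)²·∫1 dx = 4·π = 4*π;  (-5)²·∫sin(3x)² dx = 25·π/2 = 25*π/2;  (-3)²·∫sin(4x)² dx = 9·π/2 = 9*π/2.
  u² cross terms: 2·(-2)·(-5)·∫1·sin(3x) dx = 20·(2/3) = 40/3;  2·(-2)·(-3)·∫1·sin(4x) dx = 12·(0) = 0;  2·(-5)·(-3)·∫sin(3x)·sin(4x) dx = 30·(0) = 0.
  So ∫_0^π u² dx = 4*π + 25*π/2 + 9*π/2 + 40/3 + 0 + 0 = 40/3 + 21*π.
  (u')² squared terms: (-15)²·∫cos(3x)² dx = 225·π/2 = 225*π/2;  (-12)²·∫cos(4x)² dx = 144·π/2 = 72*π.
  (u')² cross terms: 2·(-15)·(-12)·∫cos(3x)·cos(4x) dx = 360·(0) = 0.
  So ∫_0^π (u')² dx = 225*π/2 + 72*π + 0 = 369*π/2.
||u||_{H^1}^2 = (40/3 + 21*π) + (369*π/2) = 40/3 + 411*π/2.


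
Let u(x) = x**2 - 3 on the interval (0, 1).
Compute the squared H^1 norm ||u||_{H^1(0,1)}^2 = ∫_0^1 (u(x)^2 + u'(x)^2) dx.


||u||_{H^1}^2 = 128/15

The H^1 norm (squared) on an interval (0, L) is
  ||u||_{H^1}^2 = ∫_0^L u(x)^2 dx + ∫_0^L u'(x)^2 dx.
Compute u'(x) = 2*x.
Then u(x)^2 = x**4 - 6*x**2 + 9 and u'(x)^2 = 4*x**2.
Integrate each monomial from 0 to 1 using ∫_0^1 c·x^n dx = c·1^(n+1)/(n+1):
  ∫_0^1 u(x)^2 dx = ∫_0^1 (x^4 - 6*x^2 + 9) dx. Term by term:
    ∫_0^1 x^4 dx = 1/5;  ∫_0^1 -6*x^2 dx = -2;  ∫_0^1 9 dx = 9.
  Sum: 1/5 − 2 + 9 = 36/5.
  ∫_0^1 u'(x)^2 dx = ∫_0^1 (4*x^2) dx. Term by term:
    ∫_0^1 4*x^2 dx = 4/3.
Adding: ||u||_{H^1}^2 = 36/5 + 4/3 = 128/15.


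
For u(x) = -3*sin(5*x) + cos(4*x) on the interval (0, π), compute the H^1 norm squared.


||u||_{H^1(0,π)}^2 = -340/3 + 251*π/2

u'(x) = -4*sin(4*x) - 15*cos(5*x).
Expand u² and (u')² and integrate term by term on (0, π), using: for integers n ≥ 1, ∫_0^π sin²(nx) dx = ∫_0^π cos²(nx) dx = π/2; for n ≠ n', ∫_0^π sin(nx)sin(n'x) dx = ∫_0^π cos(nx)cos(n'x) dx = 0; and by product-to-sum, ∫_0^π sin(nx)cos(n'x) dx = ½∫_0^π [sin((n+n')x) + sin((n−n')x)] dx, which is 0 when n+n' is even and 2n/(n²−n'²) when n+n' is odd (it need not vanish on (0, π)).
  u² squared terms: (-3)²·∫sin(5x)² dx = 9·π/2 = 9*π/2;  (1)²·∫cos(4x)² dx = 1·π/2 = π/2.
  u² cross terms: 2·(-3)·(1)·∫sin(5x)·cos(4x) dx = -6·(10/9) = -20/3.
  So ∫_0^π u² dx = 9*π/2 + π/2 − 20/3 = -20/3 + 5*π.
  (u')² squared terms: (-15)²·∫cos(5x)² dx = 225·π/2 = 225*π/2;  (-4)²·∫sin(4x)² dx = 16·π/2 = 8*π.
  (u')² cross terms: 2·(-15)·(-4)·∫cos(5x)·sin(4x) dx = 120·(-8/9) = -320/3.
  So ∫_0^π (u')² dx = 225*π/2 + 8*π − 320/3 = -320/3 + 241*π/2.
||u||_{H^1}^2 = (-20/3 + 5*π) + (-320/3 + 241*π/2) = -340/3 + 251*π/2.


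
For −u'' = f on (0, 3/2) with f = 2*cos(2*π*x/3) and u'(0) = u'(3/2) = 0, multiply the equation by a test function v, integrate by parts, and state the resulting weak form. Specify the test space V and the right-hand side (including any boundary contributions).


V = H^1(0, 3/2) (no boundary constraint on v; u is determined up to an additive constant); weak form: ∫_0^3/2 u'v' dx = ∫_0^3/2 (2*cos(2*π*x/3)) v dx for all v ∈ V.

Multiply both sides by a test function v and integrate from 0 to 3/2:
  ∫_0^3/2 −u''(x) v(x) dx = ∫_0^3/2 f(x) v(x) dx.
Integrate the LHS by parts once:
  ∫_0^3/2 −u'' v dx = −[u'(x) v(x)]_0^3/2 + ∫_0^3/2 u'(x) v'(x) dx.
Thus ∫_0^3/2 u'(x) v'(x) dx = ∫_0^3/2 f(x) v(x) dx + [u'(x) v(x)]_0^3/2.
Choose V so that boundary terms are either known or forced to vanish.
u has homogeneous Neumann: u'(0) = u'(3/2) = 0. So [u' v]_0^3/2 = 0·v(3/2) − 0·v(0) = 0 for any v; take V = H^1(0, 3/2).
Weak formulation: find u (satisfying any essential BC) such that ∫_0^3/2 u'(x) v'(x) dx = ∫_0^3/2 f v dx for all v ∈ V (homogeneous Neumann, so boundary terms vanish).
Substituting f(x) = 2*cos(2*π*x/3), the right-hand side is ∫_0^3/2 (2*cos(2*π*x/3)) v dx.
Compatibility check (pure Neumann): taking v ≡ 1 ∈ V gives 0 = ∫_0^3/2 f dx + (0) − (0), i.e. ∫_0^3/2 f dx must equal u'(0) − u'(3/2) = 0. Indeed ∫_0^3/2 (2*cos(2*π*x/3)) dx = 0, so the data are compatible. The solution is then unique only up to an additive constant (fix it e.g. by requiring ∫_0^3/2 u dx = 0).


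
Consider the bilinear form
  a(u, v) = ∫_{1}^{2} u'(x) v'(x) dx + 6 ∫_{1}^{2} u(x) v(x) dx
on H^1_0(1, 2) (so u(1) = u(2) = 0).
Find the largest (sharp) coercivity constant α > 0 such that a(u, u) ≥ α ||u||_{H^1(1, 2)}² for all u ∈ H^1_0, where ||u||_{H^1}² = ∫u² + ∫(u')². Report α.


α = 1

Coercivity of a(·,·) on H^1_0(1, 2) means a(u, u) ≥ α ||u||_{H^1}² for every u ∈ H^1_0.
The interval has length L = 1, and Poincaré/coercivity depend only on L. Here a(u, u) = ∫(u')² + (6)·∫u².
Here c = 6 ≥ 1, so a(u,u) = ∫(u')² + c∫u² ≥ ∫(u')² + ∫u² = ||u||_{H^1}², i.e. α = 1 works. No larger α is possible: a(u,u) ≥ α||u||_{H^1}² means (1−α)∫(u')² ≥ (α−c)∫u², and for the modes u_n = sin(nπ(x−x₀)/L) (x₀ the left endpoint) one has ∫u_n²/∫(u_n')² = (L/(nπ))² → 0, so a(u_n,u_n)/||u_n||_{H^1}² → 1. Hence the optimal constant is α = 1.
Therefore α = 1.


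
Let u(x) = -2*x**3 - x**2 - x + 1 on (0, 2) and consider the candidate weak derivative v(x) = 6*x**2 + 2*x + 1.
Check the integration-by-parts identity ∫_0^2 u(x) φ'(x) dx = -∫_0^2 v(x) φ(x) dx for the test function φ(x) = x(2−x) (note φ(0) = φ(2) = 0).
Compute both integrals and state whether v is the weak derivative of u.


LHS = 68/5, RHS = -68/5. No, v is not the weak derivative of u.

u(x) = -2*x**3 - x**2 - x + 1, classical derivative u'(x) = -6*x**2 - 2*x - 1.
φ(x) = x(2−x), so φ'(x) = 2 - 2*x.
Note φ(0) = φ(2) = 0, so the boundary term u·φ vanishes.
LHS = ∫_0^2 u(x) φ'(x) dx = ∫_0^2 (4*x^4 - 2*x^3 - 4*x + 2) dx. Term by term:
  ∫_0^2 4*x^4 dx = 128/5;  ∫_0^2 -2*x^3 dx = -8;  ∫_0^2 -4*x dx = -8;
  ∫_0^2 2 dx = 4.
Sum: 128/5 − 8 − 8 + 4 = 68/5.
So LHS = 68/5.
∫_0^2 v(x) φ(x) dx = ∫_0^2 (-6*x^4 + 10*x^3 + 3*x^2 + 2*x) dx. Term by term:
  ∫_0^2 -6*x^4 dx = -192/5;  ∫_0^2 10*x^3 dx = 40;  ∫_0^2 3*x^2 dx = 8;
  ∫_0^2 2*x dx = 4.
Sum: -192/5 + 40 + 8 + 4 = 68/5.
So RHS = -∫_0^2 v(x) φ(x) dx = -68/5.
LHS − RHS = 136/5 ≠ 0, so the identity fails.
(For a valid weak derivative the identity must hold for EVERY test function, in particular this one. The failure shows v is NOT the weak derivative of u.)
Correct weak derivative would be u'(x) = -6*x**2 - 2*x - 1.


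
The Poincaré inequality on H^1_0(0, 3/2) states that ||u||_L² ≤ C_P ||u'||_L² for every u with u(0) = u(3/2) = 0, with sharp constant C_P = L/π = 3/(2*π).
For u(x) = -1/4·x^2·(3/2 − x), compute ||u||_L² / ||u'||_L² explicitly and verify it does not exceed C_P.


||u||_L² / ||u'||_L² = 3*sqrt(14)/28 < C_P = 3/(2*π).

u(x) = -1/4·x^2·(3/2 − x), so u'(x) = 3*x*(x - 1)/4.
u(x) = -1/4·x^2·(3/2 − x) vanishes at x = 0 and x = 3/2, so u ∈ H^1_0(0, 3/2). Differentiate via the product rule and integrate the resulting polynomials term by term.
  ∫_0^3/2 u² dx = ∫_0^3/2 (x^6/16 - 3*x^5/16 + 9*x^4/64) dx. Term by term:
    ∫_0^3/2 x^6/16 dx = 2187/14336;  ∫_0^3/2 -3*x^5/16 dx = -729/2048;  ∫_0^3/2 9*x^4/64 dx = 2187/10240.
  Sum: 2187/14336 − 729/2048 + 2187/10240 = 729/71680.
  ∫_0^3/2 (u')² dx = ∫_0^3/2 (9*x^4/16 - 9*x^3/8 + 9*x^2/16) dx. Term by term:
    ∫_0^3/2 9*x^4/16 dx = 2187/2560;  ∫_0^3/2 -9*x^3/8 dx = -729/512;  ∫_0^3/2 9*x^2/16 dx = 81/128.
  Sum: 2187/2560 − 729/512 + 81/128 = 81/1280.
∫_0^3/2 u² dx = 729/71680, so ||u||_L² = 27*sqrt(70)/2240.
∫_0^3/2 (u')² dx = 81/1280, so ||u'||_L² = 9*sqrt(5)/80.
Ratio ||u||_L² / ||u'||_L² = 3*sqrt(14)/28.
Sharp Poincaré constant on H^1_0(0, 3/2) is C_P = L/π = 3/(2*π), achieved by sin(2*π/3·x).
A polynomial bump cannot attain the sharp Poincaré constant (only the first sine eigenfunction does), so the ratio is strictly less than C_P, consistent with ||u||_L² ≤ C_P ||u'||_L².


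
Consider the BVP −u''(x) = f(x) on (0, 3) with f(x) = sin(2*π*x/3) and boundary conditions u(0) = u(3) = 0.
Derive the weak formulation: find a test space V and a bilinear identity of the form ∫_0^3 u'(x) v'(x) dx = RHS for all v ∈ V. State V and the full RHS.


V = H^1_0(0, 3) (so v(0) = v(3) = 0); weak form: ∫_0^3 u'v' dx = ∫_0^3 (sin(2*π*x/3)) v dx for all v ∈ V.

Multiply both sides by a test function v and integrate from 0 to 3:
  ∫_0^3 −u''(x) v(x) dx = ∫_0^3 f(x) v(x) dx.
Integrate the LHS by parts once:
  ∫_0^3 −u'' v dx = −[u'(x) v(x)]_0^3 + ∫_0^3 u'(x) v'(x) dx.
Thus ∫_0^3 u'(x) v'(x) dx = ∫_0^3 f(x) v(x) dx + [u'(x) v(x)]_0^3.
Choose V so that boundary terms are either known or forced to vanish.
u is Dirichlet: u(0) = u(3) = 0. Let V = H^1_0(0, 3); then v(0) = v(3) = 0, and [u' v]_0^3 = 0.
Weak formulation: find u (satisfying any essential BC) such that ∫_0^3 u'(x) v'(x) dx = ∫_0^3 f v dx for all v ∈ V.
Substituting f(x) = sin(2*π*x/3), the right-hand side is ∫_0^3 (sin(2*π*x/3)) v dx.


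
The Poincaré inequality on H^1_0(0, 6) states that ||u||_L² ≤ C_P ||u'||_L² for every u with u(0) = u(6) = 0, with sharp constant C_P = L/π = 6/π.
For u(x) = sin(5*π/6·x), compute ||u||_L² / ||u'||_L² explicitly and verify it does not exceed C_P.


||u||_L² / ||u'||_L² = 6/(5*π) < C_P = 6/π.

u(x) = sin(5*π/6·x), so u'(x) = 5*π*cos(5*π*x/6)/6.
Writing u(x) = A·sin(kπx/L) with A = 1 and k = 5, use ∫_0^L sin²(kπx/L) dx = L/2 and ∫_0^L cos²(kπx/L) dx = L/2.
u² = 1·sin²(5*π/6·x) and (u')² = 25*π^2/36·cos²(5*π/6·x), and each of sin², cos² integrates to L/2 = 3 over (0, 6).
∫_0^6 u² dx = 3, so ||u||_L² = sqrt(3).
∫_0^6 (u')² dx = 25*π^2/12, so ||u'||_L² = 5*sqrt(3)*π/6.
Ratio ||u||_L² / ||u'||_L² = 6/(5*π).
Sharp Poincaré constant on H^1_0(0, 6) is C_P = L/π = 6/π, achieved by sin(π/6·x).
This is the k = 5 harmonic; the ratio L/(kπ) is strictly less than C_P = L/π, consistent with the sharp inequality ||u||_L² ≤ C_P ||u'||_L².


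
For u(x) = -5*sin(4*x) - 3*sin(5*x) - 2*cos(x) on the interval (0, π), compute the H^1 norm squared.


||u||_{H^1(0,π)}^2 = 64/3 + 667*π/2

u'(x) = 2*sin(x) - 20*cos(4*x) - 15*cos(5*x).
Expand u² and (u')² and integrate term by term on (0, π), using: for integers n ≥ 1, ∫_0^π sin²(nx) dx = ∫_0^π cos²(nx) dx = π/2; for n ≠ n', ∫_0^π sin(nx)sin(n'x) dx = ∫_0^π cos(nx)cos(n'x) dx = 0; and by product-to-sum, ∫_0^π sin(nx)cos(n'x) dx = ½∫_0^π [sin((n+n')x) + sin((n−n')x)] dx, which is 0 when n+n' is even and 2n/(n²−n'²) when n+n' is odd (it need not vanish on (0, π)).
  u² squared terms: (-5)²·∫sin(4x)² dx = 25·π/2 = 25*π/2;  (-3)²·∫sin(5x)² dx = 9·π/2 = 9*π/2;  (-2)²·∫cos(x)² dx = 4·π/2 = 2*π.
  u² cross terms: 2·(-5)·(-3)·∫sin(4x)·sin(5x) dx = 30·(0) = 0;  2·(-5)·(-2)·∫sin(4x)·cos(x) dx = 20·(8/15) = 32/3;  2·(-3)·(-2)·∫sin(5x)·cos(x) dx = 12·(0) = 0.
  So ∫_0^π u² dx = 25*π/2 + 9*π/2 + 2*π + 0 + 32/3 + 0 = 32/3 + 19*π.
  (u')² squared terms: (-20)²·∫cos(4x)² dx = 400·π/2 = 200*π;  (-15)²·∫cos(5x)² dx = 225·π/2 = 225*π/2;  (2)²·∫sin(x)² dx = 4·π/2 = 2*π.
  (u')² cross terms: 2·(-20)·(-15)·∫cos(4x)·cos(5x) dx = 600·(0) = 0;  2·(-20)·(2)·∫cos(4x)·sin(x) dx = -80·(-2/15) = 32/3;  2·(-15)·(2)·∫cos(5x)·sin(x) dx = -60·(0) = 0.
  So ∫_0^π (u')² dx = 200*π + 225*π/2 + 2*π + 0 + 32/3 + 0 = 32/3 + 629*π/2.
||u||_{H^1}^2 = (32/3 + 19*π) + (32/3 + 629*π/2) = 64/3 + 667*π/2.


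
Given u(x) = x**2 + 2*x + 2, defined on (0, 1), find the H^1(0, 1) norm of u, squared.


||u||_{H^1}^2 = 106/5

The H^1 norm (squared) on an interval (0, L) is
  ||u||_{H^1}^2 = ∫_0^L u(x)^2 dx + ∫_0^L u'(x)^2 dx.
Compute u'(x) = 2*x + 2.
Then u(x)^2 = x**4 + 4*x**3 + 8*x**2 + 8*x + 4 and u'(x)^2 = 4*x**2 + 8*x + 4.
Integrate each monomial from 0 to 1 using ∫_0^1 c·x^n dx = c·1^(n+1)/(n+1):
  ∫_0^1 u(x)^2 dx = ∫_0^1 (x^4 + 4*x^3 + 8*x^2 + 8*x + 4) dx. Term by term:
    ∫_0^1 x^4 dx = 1/5;  ∫_0^1 4*x^3 dx = 1;  ∫_0^1 8*x^2 dx = 8/3;
    ∫_0^1 8*x dx = 4;  ∫_0^1 4 dx = 4.
  Sum: 1/5 + 1 + 8/3 + 4 + 4 = 178/15.
  ∫_0^1 u'(x)^2 dx = ∫_0^1 (4*x^2 + 8*x + 4) dx. Term by term:
    ∫_0^1 4*x^2 dx = 4/3;  ∫_0^1 8*x dx = 4;  ∫_0^1 4 dx = 4.
  Sum: 4/3 + 4 + 4 = 28/3.
Adding: ||u||_{H^1}^2 = 178/15 + 28/3 = 106/5.


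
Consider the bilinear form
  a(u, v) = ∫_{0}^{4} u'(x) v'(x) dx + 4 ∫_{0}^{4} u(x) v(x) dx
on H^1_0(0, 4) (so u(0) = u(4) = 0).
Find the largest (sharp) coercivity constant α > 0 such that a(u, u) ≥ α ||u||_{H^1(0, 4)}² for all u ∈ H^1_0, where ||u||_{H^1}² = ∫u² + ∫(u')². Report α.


α = 1

Coercivity of a(·,·) on H^1_0(0, 4) means a(u, u) ≥ α ||u||_{H^1}² for every u ∈ H^1_0.
The interval has length L = 4, and Poincaré/coercivity depend only on L. Here a(u, u) = ∫(u')² + (4)·∫u².
Here c = 4 ≥ 1, so a(u,u) = ∫(u')² + c∫u² ≥ ∫(u')² + ∫u² = ||u||_{H^1}², i.e. α = 1 works. No larger α is possible: a(u,u) ≥ α||u||_{H^1}² means (1−α)∫(u')² ≥ (α−c)∫u², and for the modes u_n = sin(nπ(x−x₀)/L) (x₀ the left endpoint) one has ∫u_n²/∫(u_n')² = (L/(nπ))² → 0, so a(u_n,u_n)/||u_n||_{H^1}² → 1. Hence the optimal constant is α = 1.
Therefore α = 1.


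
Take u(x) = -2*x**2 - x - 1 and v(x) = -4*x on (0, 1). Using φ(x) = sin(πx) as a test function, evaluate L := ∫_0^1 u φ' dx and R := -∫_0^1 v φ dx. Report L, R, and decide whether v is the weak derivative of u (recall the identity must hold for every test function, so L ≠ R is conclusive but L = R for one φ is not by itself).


LHS = 6/π, RHS = 4/π. No, v is not the weak derivative of u.

u(x) = -2*x**2 - x - 1, classical derivative u'(x) = -4*x - 1.
φ(x) = sin(πx), so φ'(x) = π*cos(π*x).
Note φ(0) = φ(1) = 0, so the boundary term u·φ vanishes.
LHS = ∫_0^1 u(x) φ'(x) dx = ∫_0^1 (-2*π*x^2*cos(π*x) - π*x*cos(π*x) - π*cos(π*x)) dx. Term by term:
  ∫_0^1 -π*cos(π*x) dx = 0;  ∫_0^1 -π*x*cos(π*x) dx = 2/π;  ∫_0^1 -2*π*x^2*cos(π*x) dx = 4/π.
Sum: 0 + 2/π + 4/π = 6/π.
So LHS = 6/π.
∫_0^1 v(x) φ(x) dx = ∫_0^1 (-4*x*sin(π*x)) dx. Term by term:
  ∫_0^1 -4*x*sin(π*x) dx = -4/π.
So RHS = -∫_0^1 v(x) φ(x) dx = 4/π.
LHS − RHS = 2/π ≠ 0, so the identity fails.
(For a valid weak derivative the identity must hold for EVERY test function, in particular this one. The failure shows v is NOT the weak derivative of u.)
Correct weak derivative would be u'(x) = -4*x - 1.


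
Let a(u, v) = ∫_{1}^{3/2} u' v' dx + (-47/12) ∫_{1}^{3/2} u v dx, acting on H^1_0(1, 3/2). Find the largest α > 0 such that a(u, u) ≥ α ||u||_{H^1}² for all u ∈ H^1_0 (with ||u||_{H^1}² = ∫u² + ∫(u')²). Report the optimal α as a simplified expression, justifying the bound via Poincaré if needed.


α = (-47 + 48*π^2)/(12*(1 + 4*π^2))

Coercivity of a(·,·) on H^1_0(1, 3/2) means a(u, u) ≥ α ||u||_{H^1}² for every u ∈ H^1_0.
The interval has length L = 1/2, and Poincaré/coercivity depend only on L. Here a(u, u) = ∫(u')² + (-47/12)·∫u².
Here c = -47/12 < 0 with |c| < (π/L)² = 4*π^2, so coercivity still holds. The condition a(u,u) ≥ α||u||_{H^1}² reads (1−α)∫(u')² ≥ (α−c)∫u². Any admissible α is ≤ 1 (rapidly oscillating u have ∫u²/∫(u')² → 0), and α = 1 would force 0 ≥ (1−c)∫u², impossible since c < 1; so 1−α > 0. By the sharp Poincaré inequality on H^1_0 of an interval of length L, ∫(u')² ≥ (π/L)²∫u² with equality for the first sine mode sin(π(x−x₀)/L) (x₀ the left endpoint), so the inequality holds for all u iff (1−α)(π/L)² ≥ α − c, i.e. α ≤ ((π/L)² + c)/((π/L)² + 1) = (1 + c(L/π)²)/(1 + (L/π)²). (Direct route, valid since c ≤ 0: Poincaré gives c∫u² ≥ c(L/π)²∫(u')², so a(u,u) ≥ (1 + c(L/π)²)∫(u')², while ||u||_{H^1}² ≤ (1 + (L/π)²)∫(u')²; dividing yields the same α.) With (π/L)² = 4*π^2 and c = -47/12, the largest admissible constant is α = ((π/L)² + c)/((π/L)² + 1).
Simplifying, α = (-47 + 48*π^2)/(12*(1 + 4*π^2)).


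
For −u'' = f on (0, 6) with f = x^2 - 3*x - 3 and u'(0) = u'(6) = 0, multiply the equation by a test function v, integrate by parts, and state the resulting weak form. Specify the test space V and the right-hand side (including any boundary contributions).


V = H^1(0, 6) (no boundary constraint on v; u is determined up to an additive constant); weak form: ∫_0^6 u'v' dx = ∫_0^6 (x^2 - 3*x - 3) v dx for all v ∈ V.

Multiply both sides by a test function v and integrate from 0 to 6:
  ∫_0^6 −u''(x) v(x) dx = ∫_0^6 f(x) v(x) dx.
Integrate the LHS by parts once:
  ∫_0^6 −u'' v dx = −[u'(x) v(x)]_0^6 + ∫_0^6 u'(x) v'(x) dx.
Thus ∫_0^6 u'(x) v'(x) dx = ∫_0^6 f(x) v(x) dx + [u'(x) v(x)]_0^6.
Choose V so that boundary terms are either known or forced to vanish.
u has homogeneous Neumann: u'(0) = u'(6) = 0. So [u' v]_0^6 = 0·v(6) − 0·v(0) = 0 for any v; take V = H^1(0, 6).
Weak formulation: find u (satisfying any essential BC) such that ∫_0^6 u'(x) v'(x) dx = ∫_0^6 f v dx for all v ∈ V (homogeneous Neumann, so boundary terms vanish).
Substituting f(x) = x^2 - 3*x - 3, the right-hand side is ∫_0^6 (x^2 - 3*x - 3) v dx.
Compatibility check (pure Neumann): taking v ≡ 1 ∈ V gives 0 = ∫_0^6 f dx + (0) − (0), i.e. ∫_0^6 f dx must equal u'(0) − u'(6) = 0. Indeed ∫_0^6 (x^2 - 3*x - 3) dx = 0, so the data are compatible. The solution is then unique only up to an additive constant (fix it e.g. by requiring ∫_0^6 u dx = 0).


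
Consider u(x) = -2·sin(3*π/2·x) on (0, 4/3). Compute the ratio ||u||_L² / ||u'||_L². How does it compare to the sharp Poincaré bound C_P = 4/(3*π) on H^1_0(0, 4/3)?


||u||_L² / ||u'||_L² = 2/(3*π) < C_P = 4/(3*π).

u(x) = -2·sin(3*π/2·x), so u'(x) = -3*π*cos(3*π*x/2).
Writing u(x) = A·sin(kπx/L) with A = -2 and k = 2, use ∫_0^L sin²(kπx/L) dx = L/2 and ∫_0^L cos²(kπx/L) dx = L/2.
u² = 4·sin²(3*π/2·x) and (u')² = 9*π^2·cos²(3*π/2·x), and each of sin², cos² integrates to L/2 = 2/3 over (0, 4/3).
∫_0^4/3 u² dx = 8/3, so ||u||_L² = 2*sqrt(6)/3.
∫_0^4/3 (u')² dx = 6*π^2, so ||u'||_L² = sqrt(6)*π.
Ratio ||u||_L² / ||u'||_L² = 2/(3*π).
Sharp Poincaré constant on H^1_0(0, 4/3) is C_P = L/π = 4/(3*π), achieved by sin(3*π/4·x).
This is the k = 2 harmonic; the ratio L/(kπ) is strictly less than C_P = L/π, consistent with the sharp inequality ||u||_L² ≤ C_P ||u'||_L².


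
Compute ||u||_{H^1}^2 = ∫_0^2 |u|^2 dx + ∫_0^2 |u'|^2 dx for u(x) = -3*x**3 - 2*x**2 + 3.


||u||_{H^1}^2 = 22706/21

The H^1 norm (squared) on an interval (0, L) is
  ||u||_{H^1}^2 = ∫_0^L u(x)^2 dx + ∫_0^L u'(x)^2 dx.
Compute u'(x) = -9*x**2 - 4*x.
Then u(x)^2 = 9*x**6 + 12*x**5 + 4*x**4 - 18*x**3 - 12*x**2 + 9 and u'(x)^2 = 81*x**4 + 72*x**3 + 16*x**2.
Integrate each monomial from 0 to 2 using ∫_0^2 c·x^n dx = c·2^(n+1)/(n+1):
  ∫_0^2 u(x)^2 dx = ∫_0^2 (9*x^6 + 12*x^5 + 4*x^4 - 18*x^3 - 12*x^2 + 9) dx. Term by term:
    ∫_0^2 9*x^6 dx = 1152/7;  ∫_0^2 12*x^5 dx = 128;  ∫_0^2 4*x^4 dx = 128/5;
    ∫_0^2 -18*x^3 dx = -72;  ∫_0^2 -12*x^2 dx = -32;  ∫_0^2 9 dx = 18.
  Sum: 1152/7 + 128 + 128/5 − 72 − 32 + 18 = 8126/35.
  ∫_0^2 u'(x)^2 dx = ∫_0^2 (81*x^4 + 72*x^3 + 16*x^2) dx. Term by term:
    ∫_0^2 81*x^4 dx = 2592/5;  ∫_0^2 72*x^3 dx = 288;  ∫_0^2 16*x^2 dx = 128/3.
  Sum: 2592/5 + 288 + 128/3 = 12736/15.
Adding: ||u||_{H^1}^2 = 8126/35 + 12736/15 = 22706/21.


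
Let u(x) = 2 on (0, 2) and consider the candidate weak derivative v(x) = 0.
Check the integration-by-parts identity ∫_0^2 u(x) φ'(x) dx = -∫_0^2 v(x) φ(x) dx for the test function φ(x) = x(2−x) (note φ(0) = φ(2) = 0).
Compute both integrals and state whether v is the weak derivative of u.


LHS = 0, RHS = 0. Yes, v = u' weakly.

u(x) = 2, classical derivative u'(x) = 0.
φ(x) = x(2−x), so φ'(x) = 2 - 2*x.
Note φ(0) = φ(2) = 0, so the boundary term u·φ vanishes.
LHS = ∫_0^2 u(x) φ'(x) dx = ∫_0^2 (4 - 4*x) dx. Term by term:
  ∫_0^2 -4*x dx = -8;  ∫_0^2 4 dx = 8.
Sum: -8 + 8 = 0.
So LHS = 0.
∫_0^2 v(x) φ(x) dx = ∫_0^2 (0) dx. Term by term:
  ∫_0^2 0 dx = 0.
So RHS = -∫_0^2 v(x) φ(x) dx = 0.
LHS = RHS, so the identity holds for this test φ.
Moreover u is smooth here and v(x) = u'(x) = 0 pointwise, so the identity holds for every test function. Hence v is the weak derivative of u.


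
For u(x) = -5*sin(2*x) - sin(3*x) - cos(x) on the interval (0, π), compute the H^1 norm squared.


||u||_{H^1(0,π)}^2 = 80/3 + 137*π/2

u'(x) = sin(x) - 10*cos(2*x) - 3*cos(3*x).
Expand u² and (u')² and integrate term by term on (0, π), using: for integers n ≥ 1, ∫_0^π sin²(nx) dx = ∫_0^π cos²(nx) dx = π/2; for n ≠ n', ∫_0^π sin(nx)sin(n'x) dx = ∫_0^π cos(nx)cos(n'x) dx = 0; and by product-to-sum, ∫_0^π sin(nx)cos(n'x) dx = ½∫_0^π [sin((n+n')x) + sin((n−n')x)] dx, which is 0 when n+n' is even and 2n/(n²−n'²) when n+n' is odd (it need not vanish on (0, π)).
  u² squared terms: (-1)²·∫cos(x)² dx = 1·π/2 = π/2;  (-1)²·∫sin(3x)² dx = 1·π/2 = π/2;  (-5)²·∫sin(2x)² dx = 25·π/2 = 25*π/2.
  u² cross terms: 2·(-1)·(-1)·∫cos(x)·sin(3x) dx = 2·(0) = 0;  2·(-1)·(-5)·∫cos(x)·sin(2x) dx = 10·(4/3) = 40/3;  2·(-1)·(-5)·∫sin(3x)·sin(2x) dx = 10·(0) = 0.
  So ∫_0^π u² dx = π/2 + π/2 + 25*π/2 + 0 + 40/3 + 0 = 40/3 + 27*π/2.
  (u')² squared terms: (-10)²·∫cos(2x)² dx = 100·π/2 = 50*π;  (-3)²·∫cos(3x)² dx = 9·π/2 = 9*π/2;  (1)²·∫sin(x)² dx = 1·π/2 = π/2.
  (u')² cross terms: 2·(-10)·(-3)·∫cos(2x)·cos(3x) dx = 60·(0) = 0;  2·(-10)·(1)·∫cos(2x)·sin(x) dx = -20·(-2/3) = 40/3;  2·(-3)·(1)·∫cos(3x)·sin(x) dx = -6·(0) = 0.
  So ∫_0^π (u')² dx = 50*π + 9*π/2 + π/2 + 0 + 40/3 + 0 = 40/3 + 55*π.
||u||_{H^1}^2 = (40/3 + 27*π/2) + (40/3 + 55*π) = 80/3 + 137*π/2.


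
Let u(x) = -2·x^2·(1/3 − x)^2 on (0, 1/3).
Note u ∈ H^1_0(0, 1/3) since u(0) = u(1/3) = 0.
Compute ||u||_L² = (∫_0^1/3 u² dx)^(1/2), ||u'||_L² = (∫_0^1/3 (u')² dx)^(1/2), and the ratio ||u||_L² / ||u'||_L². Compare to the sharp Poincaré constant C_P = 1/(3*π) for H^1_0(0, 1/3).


||u||_L² / ||u'||_L² = sqrt(3)/18 < C_P = 1/(3*π).

u(x) = -2·x^2·(1/3 − x)^2, so u'(x) = 4*x*(-18*x^2 + 9*x - 1)/9.
u(x) = -2·x^2·(1/3 − x)^2 vanishes at x = 0 and x = 1/3, so u ∈ H^1_0(0, 1/3). Differentiate via the product rule and integrate the resulting polynomials term by term.
  ∫_0^1/3 u² dx = ∫_0^1/3 (4*x^8 - 16*x^7/3 + 8*x^6/3 - 16*x^5/27 + 4*x^4/81) dx. Term by term:
    ∫_0^1/3 4*x^8 dx = 4/177147;  ∫_0^1/3 -16*x^7/3 dx = -2/19683;  ∫_0^1/3 8*x^6/3 dx = 8/45927;
    ∫_0^1/3 -16*x^5/27 dx = -8/59049;  ∫_0^1/3 4*x^4/81 dx = 4/98415.
  Sum: 4/177147 − 2/19683 + 8/45927 − 8/59049 + 4/98415 = 2/6200145.
  ∫_0^1/3 (u')² dx = ∫_0^1/3 (64*x^6 - 64*x^5 + 208*x^4/9 - 32*x^3/9 + 16*x^2/81) dx. Term by term:
    ∫_0^1/3 64*x^6 dx = 64/15309;  ∫_0^1/3 -64*x^5 dx = -32/2187;  ∫_0^1/3 208*x^4/9 dx = 208/10935;
    ∫_0^1/3 -32*x^3/9 dx = -8/729;  ∫_0^1/3 16*x^2/81 dx = 16/6561.
  Sum: 64/15309 − 32/2187 + 208/10935 − 8/729 + 16/6561 = 8/229635.
∫_0^1/3 u² dx = 2/6200145, so ||u||_L² = sqrt(210)/25515.
∫_0^1/3 (u')² dx = 8/229635, so ||u'||_L² = 2*sqrt(70)/2835.
Ratio ||u||_L² / ||u'||_L² = sqrt(3)/18.
Sharp Poincaré constant on H^1_0(0, 1/3) is C_P = L/π = 1/(3*π), achieved by sin(3*π·x).
A polynomial bump cannot attain the sharp Poincaré constant (only the first sine eigenfunction does), so the ratio is strictly less than C_P, consistent with ||u||_L² ≤ C_P ||u'||_L².


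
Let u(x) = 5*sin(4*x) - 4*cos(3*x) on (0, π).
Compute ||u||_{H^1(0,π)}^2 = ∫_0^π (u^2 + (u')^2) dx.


||u||_{H^1(0,π)}^2 = -3200/7 + 585*π/2

u'(x) = 12*sin(3*x) + 20*cos(4*x).
Expand u² and (u')² and integrate term by term on (0, π), using: for integers n ≥ 1, ∫_0^π sin²(nx) dx = ∫_0^π cos²(nx) dx = π/2; for n ≠ n', ∫_0^π sin(nx)sin(n'x) dx = ∫_0^π cos(nx)cos(n'x) dx = 0; and by product-to-sum, ∫_0^π sin(nx)cos(n'x) dx = ½∫_0^π [sin((n+n')x) + sin((n−n')x)] dx, which is 0 when n+n' is even and 2n/(n²−n'²) when n+n' is odd (it need not vanish on (0, π)).
  u² squared terms: (-4)²·∫cos(3x)² dx = 16·π/2 = 8*π;  (5)²·∫sin(4x)² dx = 25·π/2 = 25*π/2.
  u² cross terms: 2·(-4)·(5)·∫cos(3x)·sin(4x) dx = -40·(8/7) = -320/7.
  So ∫_0^π u² dx = 8*π + 25*π/2 − 320/7 = -320/7 + 41*π/2.
  (u')² squared terms: (12)²·∫sin(3x)² dx = 144·π/2 = 72*π;  (20)²·∫cos(4x)² dx = 400·π/2 = 200*π.
  (u')² cross terms: 2·(12)·(20)·∫sin(3x)·cos(4x) dx = 480·(-6/7) = -2880/7.
  So ∫_0^π (u')² dx = 72*π + 200*π − 2880/7 = -2880/7 + 272*π.
||u||_{H^1}^2 = (-320/7 + 41*π/2) + (-2880/7 + 272*π) = -3200/7 + 585*π/2.


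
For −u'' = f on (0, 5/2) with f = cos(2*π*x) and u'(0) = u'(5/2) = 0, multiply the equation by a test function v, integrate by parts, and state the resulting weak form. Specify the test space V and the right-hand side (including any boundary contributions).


V = H^1(0, 5/2) (no boundary constraint on v; u is determined up to an additive constant); weak form: ∫_0^5/2 u'v' dx = ∫_0^5/2 (cos(2*π*x)) v dx for all v ∈ V.

Multiply both sides by a test function v and integrate from 0 to 5/2:
  ∫_0^5/2 −u''(x) v(x) dx = ∫_0^5/2 f(x) v(x) dx.
Integrate the LHS by parts once:
  ∫_0^5/2 −u'' v dx = −[u'(x) v(x)]_0^5/2 + ∫_0^5/2 u'(x) v'(x) dx.
Thus ∫_0^5/2 u'(x) v'(x) dx = ∫_0^5/2 f(x) v(x) dx + [u'(x) v(x)]_0^5/2.
Choose V so that boundary terms are either known or forced to vanish.
u has homogeneous Neumann: u'(0) = u'(5/2) = 0. So [u' v]_0^5/2 = 0·v(5/2) − 0·v(0) = 0 for any v; take V = H^1(0, 5/2).
Weak formulation: find u (satisfying any essential BC) such that ∫_0^5/2 u'(x) v'(x) dx = ∫_0^5/2 f v dx for all v ∈ V (homogeneous Neumann, so boundary terms vanish).
Substituting f(x) = cos(2*π*x), the right-hand side is ∫_0^5/2 (cos(2*π*x)) v dx.
Compatibility check (pure Neumann): taking v ≡ 1 ∈ V gives 0 = ∫_0^5/2 f dx + (0) − (0), i.e. ∫_0^5/2 f dx must equal u'(0) − u'(5/2) = 0. Indeed ∫_0^5/2 (cos(2*π*x)) dx = 0, so the data are compatible. The solution is then unique only up to an additive constant (fix it e.g. by requiring ∫_0^5/2 u dx = 0).


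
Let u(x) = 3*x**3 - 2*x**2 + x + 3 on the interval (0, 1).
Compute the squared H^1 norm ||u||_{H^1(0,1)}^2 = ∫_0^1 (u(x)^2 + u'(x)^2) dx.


||u||_{H^1}^2 = 4127/210

The H^1 norm (squared) on an interval (0, L) is
  ||u||_{H^1}^2 = ∫_0^L u(x)^2 dx + ∫_0^L u'(x)^2 dx.
Compute u'(x) = 9*x**2 - 4*x + 1.
Then u(x)^2 = 9*x**6 - 12*x**5 + 10*x**4 + 14*x**3 - 11*x**2 + 6*x + 9 and u'(x)^2 = 81*x**4 - 72*x**3 + 34*x**2 - 8*x + 1.
Integrate each monomial from 0 to 1 using ∫_0^1 c·x^n dx = c·1^(n+1)/(n+1):
  ∫_0^1 u(x)^2 dx = ∫_0^1 (9*x^6 - 12*x^5 + 10*x^4 + 14*x^3 - 11*x^2 + 6*x + 9) dx. Term by term:
    ∫_0^1 9*x^6 dx = 9/7;  ∫_0^1 -12*x^5 dx = -2;  ∫_0^1 10*x^4 dx = 2;
    ∫_0^1 14*x^3 dx = 7/2;  ∫_0^1 -11*x^2 dx = -11/3;  ∫_0^1 6*x dx = 3;
    ∫_0^1 9 dx = 9.
  Sum: 9/7 − 2 + 2 + 7/2 − 11/3 + 3 + 9 = 551/42.
  ∫_0^1 u'(x)^2 dx = ∫_0^1 (81*x^4 - 72*x^3 + 34*x^2 - 8*x + 1) dx. Term by term:
    ∫_0^1 81*x^4 dx = 81/5;  ∫_0^1 -72*x^3 dx = -18;  ∫_0^1 34*x^2 dx = 34/3;
    ∫_0^1 -8*x dx = -4;  ∫_0^1 1 dx = 1.
  Sum: 81/5 − 18 + 34/3 − 4 + 1 = 98/15.
Adding: ||u||_{H^1}^2 = 551/42 + 98/15 = 4127/210.


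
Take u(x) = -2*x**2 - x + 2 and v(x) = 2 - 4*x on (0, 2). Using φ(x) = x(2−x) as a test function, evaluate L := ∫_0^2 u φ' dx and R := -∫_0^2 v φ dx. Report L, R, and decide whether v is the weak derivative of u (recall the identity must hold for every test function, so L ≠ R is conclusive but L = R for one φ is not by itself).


LHS = 20/3, RHS = 8/3. No, v is not the weak derivative of u.

u(x) = -2*x**2 - x + 2, classical derivative u'(x) = -4*x - 1.
φ(x) = x(2−x), so φ'(x) = 2 - 2*x.
Note φ(0) = φ(2) = 0, so the boundary term u·φ vanishes.
LHS = ∫_0^2 u(x) φ'(x) dx = ∫_0^2 (4*x^3 - 2*x^2 - 6*x + 4) dx. Term by term:
  ∫_0^2 4*x^3 dx = 16;  ∫_0^2 -2*x^2 dx = -16/3;  ∫_0^2 -6*x dx = -12;
  ∫_0^2 4 dx = 8.
Sum: 16 − 16/3 − 12 + 8 = 20/3.
So LHS = 20/3.
∫_0^2 v(x) φ(x) dx = ∫_0^2 (4*x^3 - 10*x^2 + 4*x) dx. Term by term:
  ∫_0^2 4*x^3 dx = 16;  ∫_0^2 -10*x^2 dx = -80/3;  ∫_0^2 4*x dx = 8.
Sum: 16 − 80/3 + 8 = -8/3.
So RHS = -∫_0^2 v(x) φ(x) dx = 8/3.
LHS − RHS = 4 ≠ 0, so the identity fails.
(For a valid weak derivative the identity must hold for EVERY test function, in particular this one. The failure shows v is NOT the weak derivative of u.)
Correct weak derivative would be u'(x) = -4*x - 1.


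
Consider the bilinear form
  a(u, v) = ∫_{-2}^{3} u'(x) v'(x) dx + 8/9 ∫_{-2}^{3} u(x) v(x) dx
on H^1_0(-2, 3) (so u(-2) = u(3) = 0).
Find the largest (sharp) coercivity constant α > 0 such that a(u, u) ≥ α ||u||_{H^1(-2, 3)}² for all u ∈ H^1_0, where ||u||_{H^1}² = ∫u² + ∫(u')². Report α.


α = (π^2 + 200/9)/(π^2 + 25)

Coercivity of a(·,·) on H^1_0(-2, 3) means a(u, u) ≥ α ||u||_{H^1}² for every u ∈ H^1_0.
The interval has length L = 5, and Poincaré/coercivity depend only on L. Here a(u, u) = ∫(u')² + (8/9)·∫u².
Here 0 < c = 8/9 < 1. The condition a(u,u) ≥ α||u||_{H^1}² reads (1−α)∫(u')² ≥ (α−c)∫u². Any admissible α is ≤ 1 (rapidly oscillating u have ∫u²/∫(u')² → 0), and α = 1 would force 0 ≥ (1−c)∫u², impossible since c < 1; so 1−α > 0. By the sharp Poincaré inequality on H^1_0 of an interval of length L, ∫(u')² ≥ (π/L)²∫u² with equality for the first sine mode sin(π(x−x₀)/L) (x₀ the left endpoint), so the inequality holds for all u iff (1−α)(π/L)² ≥ α − c, i.e. α ≤ ((π/L)² + c)/((π/L)² + 1) = (1 + c(L/π)²)/(1 + (L/π)²). With (π/L)² = π^2/25 and c = 8/9, the largest admissible constant is α = ((π/L)² + c)/((π/L)² + 1).
Simplifying, α = (π^2 + 200/9)/(π^2 + 25).


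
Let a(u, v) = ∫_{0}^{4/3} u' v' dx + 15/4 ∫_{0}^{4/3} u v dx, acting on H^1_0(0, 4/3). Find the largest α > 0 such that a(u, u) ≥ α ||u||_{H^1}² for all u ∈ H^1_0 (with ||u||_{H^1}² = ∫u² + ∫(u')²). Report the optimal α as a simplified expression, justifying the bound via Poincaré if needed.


α = 1

Coercivity of a(·,·) on H^1_0(0, 4/3) means a(u, u) ≥ α ||u||_{H^1}² for every u ∈ H^1_0.
The interval has length L = 4/3, and Poincaré/coercivity depend only on L. Here a(u, u) = ∫(u')² + (15/4)·∫u².
Here c = 15/4 ≥ 1, so a(u,u) = ∫(u')² + c∫u² ≥ ∫(u')² + ∫u² = ||u||_{H^1}², i.e. α = 1 works. No larger α is possible: a(u,u) ≥ α||u||_{H^1}² means (1−α)∫(u')² ≥ (α−c)∫u², and for the modes u_n = sin(nπ(x−x₀)/L) (x₀ the left endpoint) one has ∫u_n²/∫(u_n')² = (L/(nπ))² → 0, so a(u_n,u_n)/||u_n||_{H^1}² → 1. Hence the optimal constant is α = 1.
Therefore α = 1.


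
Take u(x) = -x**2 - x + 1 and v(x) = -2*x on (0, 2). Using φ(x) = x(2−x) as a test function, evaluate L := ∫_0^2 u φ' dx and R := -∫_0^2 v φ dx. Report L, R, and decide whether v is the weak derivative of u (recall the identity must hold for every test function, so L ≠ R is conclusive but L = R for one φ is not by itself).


LHS = 4, RHS = 8/3. No, v is not the weak derivative of u.

u(x) = -x**2 - x + 1, classical derivative u'(x) = -2*x - 1.
φ(x) = x(2−x), so φ'(x) = 2 - 2*x.
Note φ(0) = φ(2) = 0, so the boundary term u·φ vanishes.
LHS = ∫_0^2 u(x) φ'(x) dx = ∫_0^2 (2*x^3 - 4*x + 2) dx. Term by term:
  ∫_0^2 2*x^3 dx = 8;  ∫_0^2 -4*x dx = -8;  ∫_0^2 2 dx = 4.
Sum: 8 − 8 + 4 = 4.
So LHS = 4.
∫_0^2 v(x) φ(x) dx = ∫_0^2 (2*x^3 - 4*x^2) dx. Term by term:
  ∫_0^2 2*x^3 dx = 8;  ∫_0^2 -4*x^2 dx = -32/3.
Sum: 8 − 32/3 = -8/3.
So RHS = -∫_0^2 v(x) φ(x) dx = 8/3.
LHS − RHS = 4/3 ≠ 0, so the identity fails.
(For a valid weak derivative the identity must hold for EVERY test function, in particular this one. The failure shows v is NOT the weak derivative of u.)
Correct weak derivative would be u'(x) = -2*x - 1.
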